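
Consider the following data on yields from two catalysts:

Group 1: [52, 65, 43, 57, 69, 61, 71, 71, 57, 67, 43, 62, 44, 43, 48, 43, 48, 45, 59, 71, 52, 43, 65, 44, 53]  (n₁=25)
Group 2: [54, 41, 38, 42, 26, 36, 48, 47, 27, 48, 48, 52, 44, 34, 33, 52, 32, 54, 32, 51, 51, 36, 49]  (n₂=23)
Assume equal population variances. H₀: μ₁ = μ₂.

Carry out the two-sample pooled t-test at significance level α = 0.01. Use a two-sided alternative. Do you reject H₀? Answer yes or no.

reject H₀: yes

x̄₁=55.040, s₁=10.406, n₁=25
x̄₂=42.391, s₂=8.912, n₂=23
s_p² = [24·10.406² + 22·8.912²]/46 = 94.4878
SE = √(s_p²·(1/25+1/23)) = 2.8085
t = (55.040−42.391)/2.8085 = 4.5037
df = 46
p-value (two-sided) = 0.00005
At α=0.01: p < α → reject H₀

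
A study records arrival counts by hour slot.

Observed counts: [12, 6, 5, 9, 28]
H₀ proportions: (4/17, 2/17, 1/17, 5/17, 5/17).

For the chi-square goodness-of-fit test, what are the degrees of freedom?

df = k − 1 = 5 − 1 = 4

degrees of freedom = 4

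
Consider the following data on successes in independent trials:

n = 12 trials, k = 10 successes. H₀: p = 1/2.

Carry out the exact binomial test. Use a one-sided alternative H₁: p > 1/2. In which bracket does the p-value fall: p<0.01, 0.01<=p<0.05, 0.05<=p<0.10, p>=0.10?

p-value bracket: 0.01<=p<0.05

Exact binomial: n=12, k=10, p₀=1/2=0.5000
P(X≥10) from Σ C(n,i)·p₀^i·(1−p₀)^(n−i)
p-value (one-sided, H₁ greater) = 0.01929
→ bracket: 0.01<=p<0.05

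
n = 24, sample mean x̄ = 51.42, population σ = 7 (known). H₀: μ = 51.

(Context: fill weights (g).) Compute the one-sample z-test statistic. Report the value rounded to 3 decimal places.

test statistic = 0.294

SE = σ/√n = 7/√24 = 1.4289
z = (x̄−μ₀)/SE = (51.42−51)/1.4289 = 0.2939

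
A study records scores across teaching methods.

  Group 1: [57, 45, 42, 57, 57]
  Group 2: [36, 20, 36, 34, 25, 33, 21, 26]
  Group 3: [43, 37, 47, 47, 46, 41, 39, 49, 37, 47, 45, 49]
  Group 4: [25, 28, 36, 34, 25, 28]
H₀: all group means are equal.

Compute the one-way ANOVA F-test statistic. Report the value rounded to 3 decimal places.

Group means [51.60, 28.88, 43.92, 29.33], grand mean 38.452
SSB = Σnᵢ(x̄ᵢ−x̄)² = 2455.352; SSW = ΣΣ(x−x̄ᵢ)² = 854.325
MSB = 2455.352/3 = 818.4508; MSW = 854.325/27 = 31.6417
F = MSB/MSW = 25.8662
df = (3, 27)

test statistic = 25.866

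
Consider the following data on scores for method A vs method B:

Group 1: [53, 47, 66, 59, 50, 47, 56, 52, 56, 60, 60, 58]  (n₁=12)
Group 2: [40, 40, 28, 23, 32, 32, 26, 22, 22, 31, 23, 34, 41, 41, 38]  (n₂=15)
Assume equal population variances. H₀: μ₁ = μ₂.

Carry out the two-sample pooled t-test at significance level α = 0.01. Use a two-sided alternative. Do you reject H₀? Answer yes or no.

x̄₁=55.333, s₁=5.742, n₁=12
x̄₂=31.533, s₂=7.279, n₂=15
s_p² = [11·5.742² + 14·7.279²]/25 = 44.1760
SE = √(s_p²·(1/12+1/15)) = 2.5742
t = (55.333−31.533)/2.5742 = 9.2457
df = 25
p-value (two-sided) = 0.00000
At α=0.01: p < α → reject H₀

reject H₀: yes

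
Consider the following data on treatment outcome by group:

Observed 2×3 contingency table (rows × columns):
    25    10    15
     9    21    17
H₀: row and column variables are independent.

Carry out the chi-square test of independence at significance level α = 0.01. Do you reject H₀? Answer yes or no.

reject H₀: yes

Row totals [50, 47], col totals [34, 31, 32], n=97
χ² = (25−17.53)²/17.53 + (10−15.98)²/15.98 + (15−16.49)²/16.49 + (9−16.47)²/16.47 + (21−15.02)²/15.02 + (17−15.51)²/15.51 = 11.4758
df = 2
p-value (upper-tail) = 0.00322
At α=0.01: p < α → reject H₀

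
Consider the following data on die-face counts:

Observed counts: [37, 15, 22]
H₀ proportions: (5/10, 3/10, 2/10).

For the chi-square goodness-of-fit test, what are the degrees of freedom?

df = k − 1 = 3 − 1 = 2

degrees of freedom = 2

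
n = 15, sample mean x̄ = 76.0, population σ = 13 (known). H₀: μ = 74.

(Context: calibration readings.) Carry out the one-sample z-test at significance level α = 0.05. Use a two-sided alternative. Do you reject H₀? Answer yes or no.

reject H₀: no

SE = σ/√n = 13/√15 = 3.3566
z = (x̄−μ₀)/SE = (76.0−74)/3.3566 = 0.5958
p-value (two-sided) = 0.55128
At α=0.05: p ≥ α → fail to reject H₀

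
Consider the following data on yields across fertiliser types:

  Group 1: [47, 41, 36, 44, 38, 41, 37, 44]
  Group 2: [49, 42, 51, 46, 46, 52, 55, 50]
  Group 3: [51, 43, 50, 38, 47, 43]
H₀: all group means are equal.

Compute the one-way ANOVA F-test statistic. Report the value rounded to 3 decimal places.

Group means [41.00, 48.88, 45.33], grand mean 45.045
SSB = Σnᵢ(x̄ᵢ−x̄)² = 248.746; SSW = ΣΣ(x−x̄ᵢ)² = 342.208
MSB = 248.746/2 = 124.3731; MSW = 342.208/19 = 18.0110
F = MSB/MSW = 6.9054
df = (2, 19)

test statistic = 6.905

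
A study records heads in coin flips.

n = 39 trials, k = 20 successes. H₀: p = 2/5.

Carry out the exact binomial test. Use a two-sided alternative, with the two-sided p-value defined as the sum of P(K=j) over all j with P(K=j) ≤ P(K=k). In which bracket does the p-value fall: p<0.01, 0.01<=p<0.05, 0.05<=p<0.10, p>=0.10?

p-value bracket: p>=0.10

Exact binomial: n=39, k=20, p₀=2/5=0.4000
P(X=j) = C(n,j)·p₀^j·(1−p₀)^(n−j); p = Σ P(X=j) over j with P(X=j) ≤ P(X=20)
p-value (two-sided) = 0.19028
→ bracket: p>=0.10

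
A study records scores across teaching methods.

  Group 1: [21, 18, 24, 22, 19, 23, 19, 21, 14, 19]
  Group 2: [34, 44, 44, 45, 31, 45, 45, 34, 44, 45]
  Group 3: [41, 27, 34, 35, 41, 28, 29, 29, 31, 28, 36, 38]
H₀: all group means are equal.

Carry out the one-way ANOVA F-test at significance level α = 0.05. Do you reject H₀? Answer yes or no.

reject H₀: yes

Group means [20.00, 41.10, 33.08], grand mean 31.500
SSB = Σnᵢ(x̄ᵢ−x̄)² = 2274.183; SSW = ΣΣ(x−x̄ᵢ)² = 651.817
MSB = 2274.183/2 = 1137.0917; MSW = 651.817/29 = 22.4764
F = MSB/MSW = 50.5904
df = (2, 29)
p-value (upper-tail) = 0.00000
At α=0.05: p < α → reject H₀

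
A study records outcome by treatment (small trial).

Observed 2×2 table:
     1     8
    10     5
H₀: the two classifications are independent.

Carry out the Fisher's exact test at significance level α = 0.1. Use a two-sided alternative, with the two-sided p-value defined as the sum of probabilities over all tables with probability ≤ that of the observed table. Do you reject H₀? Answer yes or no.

reject H₀: yes

Margins: r₁=9, r₂=15, c₁=11, c₂=13, n=24
p_obs = C(9,1)·C(15,10)/C(24,11); sum pmf over tables with pmf ≤ p_obs
p-value (two-sided) = 0.01306
At α=0.1: p < α → reject H₀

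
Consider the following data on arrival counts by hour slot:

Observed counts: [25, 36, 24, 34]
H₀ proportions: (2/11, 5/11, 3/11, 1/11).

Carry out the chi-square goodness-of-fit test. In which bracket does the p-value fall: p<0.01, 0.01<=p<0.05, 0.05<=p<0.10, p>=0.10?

n = 119; E_i = n·p_i = [21.64, 54.09, 32.45, 10.82]
χ² = (25−21.64)²/21.64 + (36−54.09)²/54.09 + (24−32.45)²/32.45 + (34−10.82)²/10.82 = 58.4513
df = 3
p-value (upper-tail) = 0.00000
→ bracket: p<0.01

p-value bracket: p<0.01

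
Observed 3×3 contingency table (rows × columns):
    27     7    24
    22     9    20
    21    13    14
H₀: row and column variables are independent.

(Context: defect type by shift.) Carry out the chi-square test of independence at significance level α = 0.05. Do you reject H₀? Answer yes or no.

Row totals [58, 51, 48], col totals [70, 29, 58], n=157
χ² = (27−25.86)²/25.86 + (7−10.71)²/10.71 + (24−21.43)²/21.43 + (22−22.74)²/22.74 + (9−9.42)²/9.42 + (20−18.84)²/18.84 + (21−21.40)²/21.40 + (13−8.87)²/8.87 + (14−17.73)²/17.73 = 4.4810
df = 4
p-value (upper-tail) = 0.34481
At α=0.05: p ≥ α → fail to reject H₀

reject H₀: no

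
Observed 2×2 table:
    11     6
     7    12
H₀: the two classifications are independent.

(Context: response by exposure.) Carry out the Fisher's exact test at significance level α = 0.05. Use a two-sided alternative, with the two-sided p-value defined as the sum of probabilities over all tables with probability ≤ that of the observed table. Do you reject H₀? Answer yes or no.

Margins: r₁=17, r₂=19, c₁=18, c₂=18, n=36
p_obs = C(17,11)·C(19,7)/C(36,18); sum pmf over tables with pmf ≤ p_obs
p-value (two-sided) = 0.18114
At α=0.05: p ≥ α → fail to reject H₀

reject H₀: no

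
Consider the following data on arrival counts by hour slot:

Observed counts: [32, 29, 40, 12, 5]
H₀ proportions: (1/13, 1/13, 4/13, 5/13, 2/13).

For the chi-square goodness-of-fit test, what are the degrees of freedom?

degrees of freedom = 4

df = k − 1 = 5 − 1 = 4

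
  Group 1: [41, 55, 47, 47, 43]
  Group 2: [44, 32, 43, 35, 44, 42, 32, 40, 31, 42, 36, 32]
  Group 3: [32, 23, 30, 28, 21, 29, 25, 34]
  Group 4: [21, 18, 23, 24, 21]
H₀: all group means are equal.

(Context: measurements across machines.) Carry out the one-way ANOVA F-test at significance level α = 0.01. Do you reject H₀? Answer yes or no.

reject H₀: yes

Group means [46.60, 37.75, 27.75, 21.40], grand mean 33.833
SSB = Σnᵢ(x̄ᵢ−x̄)² = 2068.017; SSW = ΣΣ(x−x̄ᵢ)² = 578.150
MSB = 2068.017/3 = 689.3389; MSW = 578.150/26 = 22.2365
F = MSB/MSW = 31.0003
df = (3, 26)
p-value (upper-tail) = 0.00000
At α=0.01: p < α → reject H₀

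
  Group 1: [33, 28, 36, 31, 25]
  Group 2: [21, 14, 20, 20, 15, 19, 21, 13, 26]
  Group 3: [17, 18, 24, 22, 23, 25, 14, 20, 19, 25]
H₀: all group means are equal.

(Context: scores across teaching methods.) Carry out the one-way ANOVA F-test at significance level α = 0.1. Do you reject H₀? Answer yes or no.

Group means [30.60, 18.78, 20.70], grand mean 22.042
SSB = Σnᵢ(x̄ᵢ−x̄)² = 480.103; SSW = ΣΣ(x−x̄ᵢ)² = 332.856
MSB = 480.103/2 = 240.0514; MSW = 332.856/21 = 15.8503
F = MSB/MSW = 15.1449
df = (2, 21)
p-value (upper-tail) = 0.00008
At α=0.1: p < α → reject H₀

reject H₀: yes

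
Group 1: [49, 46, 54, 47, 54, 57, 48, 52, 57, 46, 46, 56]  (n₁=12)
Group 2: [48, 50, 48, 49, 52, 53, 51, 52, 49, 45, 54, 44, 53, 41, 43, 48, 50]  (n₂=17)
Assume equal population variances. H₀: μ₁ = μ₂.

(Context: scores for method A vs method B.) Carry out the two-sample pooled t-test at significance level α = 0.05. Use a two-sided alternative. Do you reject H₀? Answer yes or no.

x̄₁=51.000, s₁=4.472, n₁=12
x̄₂=48.824, s₂=3.746, n₂=17
s_p² = [11·4.472² + 16·3.746²]/27 = 16.4619
SE = √(s_p²·(1/12+1/17)) = 1.5298
t = (51.000−48.824)/1.5298 = 1.4228
df = 27
p-value (two-sided) = 0.16626
At α=0.05: p ≥ α → fail to reject H₀

reject H₀: no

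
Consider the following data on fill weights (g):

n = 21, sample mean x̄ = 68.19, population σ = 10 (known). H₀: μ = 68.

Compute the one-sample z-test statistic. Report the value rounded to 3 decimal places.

test statistic = 0.087

SE = σ/√n = 10/√21 = 2.1822
z = (x̄−μ₀)/SE = (68.19−68)/2.1822 = 0.0871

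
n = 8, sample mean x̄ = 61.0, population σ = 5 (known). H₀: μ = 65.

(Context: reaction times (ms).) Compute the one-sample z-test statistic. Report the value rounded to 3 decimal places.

test statistic = -2.263

SE = σ/√n = 5/√8 = 1.7678
z = (x̄−μ₀)/SE = (61.0−65)/1.7678 = -2.2627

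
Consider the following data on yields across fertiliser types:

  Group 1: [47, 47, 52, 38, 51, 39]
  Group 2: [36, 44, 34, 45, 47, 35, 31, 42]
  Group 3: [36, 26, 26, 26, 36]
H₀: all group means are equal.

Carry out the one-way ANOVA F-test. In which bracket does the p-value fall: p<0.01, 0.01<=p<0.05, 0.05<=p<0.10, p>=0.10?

Group means [45.67, 39.25, 30.00], grand mean 38.842
SSB = Σnᵢ(x̄ᵢ−x̄)² = 671.693; SSW = ΣΣ(x−x̄ᵢ)² = 542.833
MSB = 671.693/2 = 335.8465; MSW = 542.833/16 = 33.9271
F = MSB/MSW = 9.8991
df = (2, 16)
p-value (upper-tail) = 0.00159
→ bracket: p<0.01

p-value bracket: p<0.01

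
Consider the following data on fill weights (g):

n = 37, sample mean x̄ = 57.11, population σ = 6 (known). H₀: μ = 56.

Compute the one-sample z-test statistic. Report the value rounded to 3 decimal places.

SE = σ/√n = 6/√37 = 0.9864
z = (x̄−μ₀)/SE = (57.11−56)/0.9864 = 1.1253

test statistic = 1.125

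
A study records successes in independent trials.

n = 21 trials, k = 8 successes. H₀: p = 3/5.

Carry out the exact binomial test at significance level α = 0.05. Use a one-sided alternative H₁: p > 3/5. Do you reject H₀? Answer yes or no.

reject H₀: no

Exact binomial: n=21, k=8, p₀=3/5=0.6000
P(X≥8) from Σ C(n,i)·p₀^i·(1−p₀)^(n−i)
p-value (one-sided, H₁ greater) = 0.98771
At α=0.05: p ≥ α → fail to reject H₀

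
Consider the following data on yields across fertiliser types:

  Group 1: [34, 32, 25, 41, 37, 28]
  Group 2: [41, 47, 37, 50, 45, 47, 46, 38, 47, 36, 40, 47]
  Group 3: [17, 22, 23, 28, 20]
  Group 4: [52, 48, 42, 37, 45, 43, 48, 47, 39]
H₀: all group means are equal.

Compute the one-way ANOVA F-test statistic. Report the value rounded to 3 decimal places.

test statistic = 30.464

Group means [32.83, 43.42, 22.00, 44.56], grand mean 38.406
SSB = Σnᵢ(x̄ᵢ−x̄)² = 2173.747; SSW = ΣΣ(x−x̄ᵢ)² = 665.972
MSB = 2173.747/3 = 724.5822; MSW = 665.972/28 = 23.7847
F = MSB/MSW = 30.4642
df = (3, 28)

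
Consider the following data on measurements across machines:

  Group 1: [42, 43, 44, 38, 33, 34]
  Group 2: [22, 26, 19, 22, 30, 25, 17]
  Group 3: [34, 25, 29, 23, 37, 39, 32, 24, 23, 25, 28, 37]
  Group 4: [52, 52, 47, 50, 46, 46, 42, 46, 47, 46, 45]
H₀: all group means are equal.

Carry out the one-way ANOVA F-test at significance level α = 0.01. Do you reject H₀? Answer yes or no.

Group means [39.00, 23.00, 29.67, 47.18], grand mean 35.278
SSB = Σnᵢ(x̄ᵢ−x̄)² = 3074.919; SSW = ΣΣ(x−x̄ᵢ)² = 706.303
MSB = 3074.919/3 = 1024.9731; MSW = 706.303/32 = 22.0720
F = MSB/MSW = 46.4378
df = (3, 32)
p-value (upper-tail) = 0.00000
At α=0.01: p < α → reject H₀

reject H₀: yes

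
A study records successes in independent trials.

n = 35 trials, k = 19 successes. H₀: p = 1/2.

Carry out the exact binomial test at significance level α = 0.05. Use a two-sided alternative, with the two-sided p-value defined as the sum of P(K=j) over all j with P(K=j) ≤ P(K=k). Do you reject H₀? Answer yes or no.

Exact binomial: n=35, k=19, p₀=1/2=0.5000
P(X=j) = C(n,j)·p₀^j·(1−p₀)^(n−j); p = Σ P(X=j) over j with P(X=j) ≤ P(X=19)
p-value (two-sided) = 0.73588
At α=0.05: p ≥ α → fail to reject H₀

reject H₀: no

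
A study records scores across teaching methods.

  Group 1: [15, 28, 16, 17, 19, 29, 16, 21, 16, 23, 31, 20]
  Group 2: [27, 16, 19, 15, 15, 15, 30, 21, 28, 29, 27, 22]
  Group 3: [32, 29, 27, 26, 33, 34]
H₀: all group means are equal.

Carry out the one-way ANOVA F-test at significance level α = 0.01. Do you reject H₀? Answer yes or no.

Group means [20.92, 22.00, 30.17], grand mean 23.200
SSB = Σnᵢ(x̄ᵢ−x̄)² = 371.050; SSW = ΣΣ(x−x̄ᵢ)² = 795.750
MSB = 371.050/2 = 185.5250; MSW = 795.750/27 = 29.4722
F = MSB/MSW = 6.2949
df = (2, 27)
p-value (upper-tail) = 0.00570
At α=0.01: p < α → reject H₀

reject H₀: yes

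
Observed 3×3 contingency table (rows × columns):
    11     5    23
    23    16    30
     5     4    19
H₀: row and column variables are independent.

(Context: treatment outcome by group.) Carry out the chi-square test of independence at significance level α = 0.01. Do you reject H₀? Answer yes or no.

reject H₀: no

Row totals [39, 69, 28], col totals [39, 25, 72], n=136
χ² = (11−11.18)²/11.18 + (5−7.17)²/7.17 + (23−20.65)²/20.65 + (23−19.79)²/19.79 + (16−12.68)²/12.68 + (30−36.53)²/36.53 + (5−8.03)²/8.03 + (4−5.15)²/5.15 + (19−14.82)²/14.82 = 6.0587
df = 4
p-value (upper-tail) = 0.19481
At α=0.01: p ≥ α → fail to reject H₀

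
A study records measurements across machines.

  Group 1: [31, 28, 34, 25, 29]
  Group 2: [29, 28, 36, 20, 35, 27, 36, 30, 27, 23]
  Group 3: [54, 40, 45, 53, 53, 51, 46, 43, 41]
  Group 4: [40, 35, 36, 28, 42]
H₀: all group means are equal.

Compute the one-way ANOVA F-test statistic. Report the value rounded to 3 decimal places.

Group means [29.40, 29.10, 47.33, 36.20], grand mean 36.034
SSB = Σnᵢ(x̄ᵢ−x̄)² = 1850.066; SSW = ΣΣ(x−x̄ᵢ)² = 664.900
MSB = 1850.066/3 = 616.6885; MSW = 664.900/25 = 26.5960
F = MSB/MSW = 23.1873
df = (3, 25)

test statistic = 23.187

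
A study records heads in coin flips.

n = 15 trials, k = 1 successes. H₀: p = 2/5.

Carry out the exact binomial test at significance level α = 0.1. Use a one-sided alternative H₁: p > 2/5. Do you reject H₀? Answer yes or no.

reject H₀: no

Exact binomial: n=15, k=1, p₀=2/5=0.4000
P(X≥1) from Σ C(n,i)·p₀^i·(1−p₀)^(n−i)
p-value (one-sided, H₁ greater) = 0.99953
At α=0.1: p ≥ α → fail to reject H₀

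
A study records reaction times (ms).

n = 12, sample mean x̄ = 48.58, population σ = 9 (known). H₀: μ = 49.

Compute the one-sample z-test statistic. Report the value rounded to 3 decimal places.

test statistic = -0.162

SE = σ/√n = 9/√12 = 2.5981
z = (x̄−μ₀)/SE = (48.58−49)/2.5981 = -0.1617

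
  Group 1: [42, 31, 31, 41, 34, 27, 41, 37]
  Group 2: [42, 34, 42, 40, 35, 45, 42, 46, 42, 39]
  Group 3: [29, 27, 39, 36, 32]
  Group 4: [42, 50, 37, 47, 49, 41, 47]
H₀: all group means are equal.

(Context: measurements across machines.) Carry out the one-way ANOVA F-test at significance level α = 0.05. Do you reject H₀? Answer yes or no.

reject H₀: yes

Group means [35.50, 40.70, 32.60, 44.71], grand mean 38.900
SSB = Σnᵢ(x̄ᵢ−x̄)² = 559.971; SSW = ΣΣ(x−x̄ᵢ)² = 588.729
MSB = 559.971/3 = 186.6571; MSW = 588.729/26 = 22.6434
F = MSB/MSW = 8.2433
df = (3, 26)
p-value (upper-tail) = 0.00051
At α=0.05: p < α → reject H₀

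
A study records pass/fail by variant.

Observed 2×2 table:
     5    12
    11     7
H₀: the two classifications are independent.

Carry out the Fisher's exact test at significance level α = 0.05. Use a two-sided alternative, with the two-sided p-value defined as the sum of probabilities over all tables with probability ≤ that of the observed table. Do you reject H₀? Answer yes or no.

Margins: r₁=17, r₂=18, c₁=16, c₂=19, n=35
p_obs = C(17,5)·C(18,11)/C(35,16); sum pmf over tables with pmf ≤ p_obs
p-value (two-sided) = 0.09222
At α=0.05: p ≥ α → fail to reject H₀

reject H₀: no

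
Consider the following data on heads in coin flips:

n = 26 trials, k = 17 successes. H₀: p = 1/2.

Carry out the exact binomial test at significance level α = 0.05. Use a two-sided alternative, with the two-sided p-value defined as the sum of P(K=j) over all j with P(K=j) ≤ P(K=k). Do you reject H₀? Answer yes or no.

Exact binomial: n=26, k=17, p₀=1/2=0.5000
P(X=j) = C(n,j)·p₀^j·(1−p₀)^(n−j); p = Σ P(X=j) over j with P(X=j) ≤ P(X=17)
p-value (two-sided) = 0.16864
At α=0.05: p ≥ α → fail to reject H₀

reject H₀: no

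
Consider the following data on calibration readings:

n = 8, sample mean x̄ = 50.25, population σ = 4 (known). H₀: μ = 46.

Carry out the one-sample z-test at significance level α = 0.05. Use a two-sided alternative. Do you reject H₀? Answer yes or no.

reject H₀: yes

SE = σ/√n = 4/√8 = 1.4142
z = (x̄−μ₀)/SE = (50.25−46)/1.4142 = 3.0052
p-value (two-sided) = 0.00265
At α=0.05: p < α → reject H₀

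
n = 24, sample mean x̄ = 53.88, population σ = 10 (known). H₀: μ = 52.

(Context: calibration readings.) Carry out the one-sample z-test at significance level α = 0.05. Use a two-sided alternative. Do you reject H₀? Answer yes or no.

SE = σ/√n = 10/√24 = 2.0412
z = (x̄−μ₀)/SE = (53.88−52)/2.0412 = 0.9210
p-value (two-sided) = 0.35705
At α=0.05: p ≥ α → fail to reject H₀

reject H₀: no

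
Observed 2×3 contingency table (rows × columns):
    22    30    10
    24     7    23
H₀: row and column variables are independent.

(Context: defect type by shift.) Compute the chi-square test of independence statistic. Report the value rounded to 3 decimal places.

Row totals [62, 54], col totals [46, 37, 33], n=116
χ² = (22−24.59)²/24.59 + (30−19.78)²/19.78 + (10−17.64)²/17.64 + (24−21.41)²/21.41 + (7−17.22)²/17.22 + (23−15.36)²/15.36 = 19.0443
df = 2

test statistic = 19.044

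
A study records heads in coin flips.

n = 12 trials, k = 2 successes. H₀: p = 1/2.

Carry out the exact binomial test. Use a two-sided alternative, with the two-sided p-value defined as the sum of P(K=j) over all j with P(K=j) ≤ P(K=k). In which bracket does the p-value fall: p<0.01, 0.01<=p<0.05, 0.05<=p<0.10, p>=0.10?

p-value bracket: 0.01<=p<0.05

Exact binomial: n=12, k=2, p₀=1/2=0.5000
P(X=j) = C(n,j)·p₀^j·(1−p₀)^(n−j); p = Σ P(X=j) over j with P(X=j) ≤ P(X=2)
p-value (two-sided) = 0.03857
→ bracket: 0.01<=p<0.05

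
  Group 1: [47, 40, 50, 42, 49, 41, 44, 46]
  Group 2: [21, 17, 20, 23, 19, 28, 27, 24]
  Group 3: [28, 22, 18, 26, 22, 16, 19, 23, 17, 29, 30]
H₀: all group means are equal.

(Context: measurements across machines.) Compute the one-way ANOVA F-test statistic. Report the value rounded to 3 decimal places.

test statistic = 75.156

Group means [44.88, 22.38, 22.73], grand mean 29.185
SSB = Σnᵢ(x̄ᵢ−x̄)² = 2799.142; SSW = ΣΣ(x−x̄ᵢ)² = 446.932
MSB = 2799.142/2 = 1399.5711; MSW = 446.932/24 = 18.6222
F = MSB/MSW = 75.1562
df = (2, 24)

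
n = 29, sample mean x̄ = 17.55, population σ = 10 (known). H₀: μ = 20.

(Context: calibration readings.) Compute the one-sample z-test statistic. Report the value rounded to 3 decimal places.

SE = σ/√n = 10/√29 = 1.8570
z = (x̄−μ₀)/SE = (17.55−20)/1.8570 = -1.3194

test statistic = -1.319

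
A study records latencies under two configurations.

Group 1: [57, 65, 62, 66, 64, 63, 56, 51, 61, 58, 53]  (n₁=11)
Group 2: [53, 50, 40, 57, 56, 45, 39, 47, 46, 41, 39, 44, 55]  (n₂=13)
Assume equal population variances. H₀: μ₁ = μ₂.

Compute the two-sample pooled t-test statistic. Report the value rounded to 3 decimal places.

x̄₁=59.636, s₁=4.985, n₁=11
x̄₂=47.077, s₂=6.563, n₂=13
s_p² = [10·4.985² + 12·6.563²]/22 = 34.7940
SE = √(s_p²·(1/11+1/13)) = 2.4165
t = (59.636−47.077)/2.4165 = 5.1973
df = 22

test statistic = 5.197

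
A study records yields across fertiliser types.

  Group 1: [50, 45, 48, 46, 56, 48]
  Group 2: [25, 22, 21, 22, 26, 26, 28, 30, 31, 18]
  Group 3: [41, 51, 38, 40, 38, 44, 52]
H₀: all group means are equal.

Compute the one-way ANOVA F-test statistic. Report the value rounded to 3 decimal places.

Group means [48.83, 24.90, 43.43], grand mean 36.783
SSB = Σnᵢ(x̄ᵢ−x̄)² = 2592.465; SSW = ΣΣ(x−x̄ᵢ)² = 439.448
MSB = 2592.465/2 = 1296.2327; MSW = 439.448/20 = 21.9724
F = MSB/MSW = 58.9937
df = (2, 20)

test statistic = 58.994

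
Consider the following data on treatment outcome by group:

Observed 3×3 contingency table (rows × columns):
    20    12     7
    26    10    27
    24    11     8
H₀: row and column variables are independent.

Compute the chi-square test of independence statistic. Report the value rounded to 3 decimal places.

test statistic = 11.207

Row totals [39, 63, 43], col totals [70, 33, 42], n=145
χ² = (20−18.83)²/18.83 + (12−8.88)²/8.88 + (7−11.30)²/11.30 + (26−30.41)²/30.41 + (10−14.34)²/14.34 + (27−18.25)²/18.25 + (24−20.76)²/20.76 + (11−9.79)²/9.79 + (8−12.46)²/12.46 = 11.2073
df = 4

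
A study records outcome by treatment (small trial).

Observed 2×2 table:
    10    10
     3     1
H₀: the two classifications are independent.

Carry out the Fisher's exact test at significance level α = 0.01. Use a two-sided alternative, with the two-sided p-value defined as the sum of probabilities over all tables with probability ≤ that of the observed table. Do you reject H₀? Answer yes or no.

reject H₀: no

Margins: r₁=20, r₂=4, c₁=13, c₂=11, n=24
p_obs = C(20,10)·C(4,3)/C(24,13); sum pmf over tables with pmf ≤ p_obs
p-value (two-sided) = 0.59627
At α=0.01: p ≥ α → fail to reject H₀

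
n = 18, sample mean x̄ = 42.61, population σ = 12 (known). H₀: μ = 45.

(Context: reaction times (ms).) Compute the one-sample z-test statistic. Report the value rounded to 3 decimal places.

test statistic = -0.845

SE = σ/√n = 12/√18 = 2.8284
z = (x̄−μ₀)/SE = (42.61−45)/2.8284 = -0.8450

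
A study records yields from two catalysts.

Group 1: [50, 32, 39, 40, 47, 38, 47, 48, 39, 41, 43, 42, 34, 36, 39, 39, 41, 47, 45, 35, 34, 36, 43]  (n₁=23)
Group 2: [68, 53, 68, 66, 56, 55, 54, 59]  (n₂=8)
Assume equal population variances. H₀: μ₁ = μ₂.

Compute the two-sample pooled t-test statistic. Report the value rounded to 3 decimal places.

x̄₁=40.652, s₁=5.006, n₁=23
x̄₂=59.875, s₂=6.446, n₂=8
s_p² = [22·5.006² + 7·6.446²]/29 = 29.0377
SE = √(s_p²·(1/23+1/8)) = 2.2118
t = (40.652−59.875)/2.2118 = -8.6909
df = 29

test statistic = -8.691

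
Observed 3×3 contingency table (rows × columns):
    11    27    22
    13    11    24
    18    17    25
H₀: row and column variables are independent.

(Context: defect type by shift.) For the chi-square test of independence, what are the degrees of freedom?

degrees of freedom = 4

df = (r−1)(c−1) = (3−1)·(3−1) = 4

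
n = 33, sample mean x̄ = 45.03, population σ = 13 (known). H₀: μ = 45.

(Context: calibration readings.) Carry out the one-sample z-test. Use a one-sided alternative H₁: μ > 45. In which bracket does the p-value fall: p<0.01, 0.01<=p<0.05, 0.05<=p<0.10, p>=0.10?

p-value bracket: p>=0.10

SE = σ/√n = 13/√33 = 2.2630
z = (x̄−μ₀)/SE = (45.03−45)/2.2630 = 0.0133
p-value (one-sided, H₁ greater) = 0.49471
→ bracket: p>=0.10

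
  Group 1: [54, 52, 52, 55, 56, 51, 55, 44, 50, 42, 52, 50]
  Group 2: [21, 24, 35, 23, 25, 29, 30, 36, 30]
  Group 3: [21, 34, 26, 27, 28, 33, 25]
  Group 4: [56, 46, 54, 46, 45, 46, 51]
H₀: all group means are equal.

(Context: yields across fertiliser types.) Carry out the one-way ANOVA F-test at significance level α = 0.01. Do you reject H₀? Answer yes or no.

Group means [51.08, 28.11, 27.71, 49.14], grand mean 40.114
SSB = Σnᵢ(x̄ᵢ−x̄)² = 4387.452; SSW = ΣΣ(x−x̄ᵢ)² = 666.091
MSB = 4387.452/3 = 1462.4839; MSW = 666.091/31 = 21.4868
F = MSB/MSW = 68.0642
df = (3, 31)
p-value (upper-tail) = 0.00000
At α=0.01: p < α → reject H₀

reject H₀: yes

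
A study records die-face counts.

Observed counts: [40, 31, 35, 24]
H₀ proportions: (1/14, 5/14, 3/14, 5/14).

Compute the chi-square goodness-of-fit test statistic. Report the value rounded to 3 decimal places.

test statistic = 119.387

n = 130; E_i = n·p_i = [9.29, 46.43, 27.86, 46.43]
χ² = (40−9.29)²/9.29 + (31−46.43)²/46.43 + (35−27.86)²/27.86 + (24−46.43)²/46.43 = 119.3867
df = 3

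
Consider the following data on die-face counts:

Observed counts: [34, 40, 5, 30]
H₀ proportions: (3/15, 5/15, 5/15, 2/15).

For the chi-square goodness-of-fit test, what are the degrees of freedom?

df = k − 1 = 4 − 1 = 3

degrees of freedom = 3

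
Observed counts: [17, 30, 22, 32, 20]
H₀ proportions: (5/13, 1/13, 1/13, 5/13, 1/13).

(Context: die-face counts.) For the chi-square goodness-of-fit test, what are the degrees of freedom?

degrees of freedom = 4

df = k − 1 = 5 − 1 = 4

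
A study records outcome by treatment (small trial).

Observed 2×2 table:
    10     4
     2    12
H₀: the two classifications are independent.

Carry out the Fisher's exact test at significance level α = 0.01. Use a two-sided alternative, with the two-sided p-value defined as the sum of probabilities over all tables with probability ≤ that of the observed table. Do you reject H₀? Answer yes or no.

Margins: r₁=14, r₂=14, c₁=12, c₂=16, n=28
p_obs = C(14,10)·C(14,2)/C(28,12); sum pmf over tables with pmf ≤ p_obs
p-value (two-sided) = 0.00633
At α=0.01: p < α → reject H₀

reject H₀: yes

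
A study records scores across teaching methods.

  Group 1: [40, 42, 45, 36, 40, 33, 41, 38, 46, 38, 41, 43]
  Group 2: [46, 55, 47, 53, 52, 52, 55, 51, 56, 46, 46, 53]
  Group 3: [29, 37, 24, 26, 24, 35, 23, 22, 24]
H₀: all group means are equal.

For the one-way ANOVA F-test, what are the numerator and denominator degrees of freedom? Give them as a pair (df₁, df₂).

k = 3 groups, N = 33 total
df = (k−1, N−k) = (3−1, 33−3) = (2, 30)

degrees of freedom = [2, 30]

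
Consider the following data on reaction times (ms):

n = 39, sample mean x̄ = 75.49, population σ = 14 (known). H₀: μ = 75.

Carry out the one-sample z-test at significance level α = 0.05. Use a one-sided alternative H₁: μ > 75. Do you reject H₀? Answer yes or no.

reject H₀: no

SE = σ/√n = 14/√39 = 2.2418
z = (x̄−μ₀)/SE = (75.49−75)/2.2418 = 0.2186
p-value (one-sided, H₁ greater) = 0.41349
At α=0.05: p ≥ α → fail to reject H₀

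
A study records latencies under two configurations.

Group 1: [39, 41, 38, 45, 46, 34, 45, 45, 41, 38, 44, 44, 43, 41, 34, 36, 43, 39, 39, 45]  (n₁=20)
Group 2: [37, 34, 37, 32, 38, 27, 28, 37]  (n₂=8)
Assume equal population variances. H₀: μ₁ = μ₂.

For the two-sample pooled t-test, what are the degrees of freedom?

degrees of freedom = 26

df = n₁ + n₂ − 2 = 20 + 8 − 2 = 26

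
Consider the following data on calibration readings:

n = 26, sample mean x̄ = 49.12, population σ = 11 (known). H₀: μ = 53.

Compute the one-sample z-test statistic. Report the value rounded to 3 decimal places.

test statistic = -1.799

SE = σ/√n = 11/√26 = 2.1573
z = (x̄−μ₀)/SE = (49.12−53)/2.1573 = -1.7986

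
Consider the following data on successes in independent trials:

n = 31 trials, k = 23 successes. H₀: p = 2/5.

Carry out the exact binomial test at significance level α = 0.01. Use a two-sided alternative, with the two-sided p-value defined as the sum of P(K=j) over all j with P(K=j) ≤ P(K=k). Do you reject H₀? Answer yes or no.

reject H₀: yes

Exact binomial: n=31, k=23, p₀=2/5=0.4000
P(X=j) = C(n,j)·p₀^j·(1−p₀)^(n−j); p = Σ P(X=j) over j with P(X=j) ≤ P(X=23)
p-value (two-sided) = 0.00015
At α=0.01: p < α → reject H₀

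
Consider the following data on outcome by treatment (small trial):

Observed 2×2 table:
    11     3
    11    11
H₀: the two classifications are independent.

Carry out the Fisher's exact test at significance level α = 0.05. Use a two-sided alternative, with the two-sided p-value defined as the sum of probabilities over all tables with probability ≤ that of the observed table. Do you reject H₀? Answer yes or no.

Margins: r₁=14, r₂=22, c₁=22, c₂=14, n=36
p_obs = C(14,11)·C(22,11)/C(36,22); sum pmf over tables with pmf ≤ p_obs
p-value (two-sided) = 0.16005
At α=0.05: p ≥ α → fail to reject H₀

reject H₀: no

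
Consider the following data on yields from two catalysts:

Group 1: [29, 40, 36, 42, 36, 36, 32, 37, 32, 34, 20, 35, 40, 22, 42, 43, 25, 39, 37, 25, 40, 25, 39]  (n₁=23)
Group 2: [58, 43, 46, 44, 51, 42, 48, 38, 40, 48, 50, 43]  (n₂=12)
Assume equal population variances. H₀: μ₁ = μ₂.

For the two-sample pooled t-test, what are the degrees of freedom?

degrees of freedom = 33

df = n₁ + n₂ − 2 = 23 + 12 − 2 = 33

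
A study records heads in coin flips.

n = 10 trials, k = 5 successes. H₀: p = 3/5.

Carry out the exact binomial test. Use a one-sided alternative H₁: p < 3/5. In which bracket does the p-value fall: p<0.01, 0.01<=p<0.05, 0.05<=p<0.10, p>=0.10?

Exact binomial: n=10, k=5, p₀=3/5=0.6000
P(X≤5) from Σ C(n,i)·p₀^i·(1−p₀)^(n−i)
p-value (one-sided, H₁ less) = 0.36690
→ bracket: p>=0.10

p-value bracket: p>=0.10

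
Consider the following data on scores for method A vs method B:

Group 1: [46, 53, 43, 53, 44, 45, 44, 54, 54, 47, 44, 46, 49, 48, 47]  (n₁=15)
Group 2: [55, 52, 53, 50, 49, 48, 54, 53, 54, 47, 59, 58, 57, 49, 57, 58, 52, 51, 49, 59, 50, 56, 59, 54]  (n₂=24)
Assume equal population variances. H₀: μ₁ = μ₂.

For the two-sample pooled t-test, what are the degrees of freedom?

df = n₁ + n₂ − 2 = 15 + 24 − 2 = 37

degrees of freedom = 37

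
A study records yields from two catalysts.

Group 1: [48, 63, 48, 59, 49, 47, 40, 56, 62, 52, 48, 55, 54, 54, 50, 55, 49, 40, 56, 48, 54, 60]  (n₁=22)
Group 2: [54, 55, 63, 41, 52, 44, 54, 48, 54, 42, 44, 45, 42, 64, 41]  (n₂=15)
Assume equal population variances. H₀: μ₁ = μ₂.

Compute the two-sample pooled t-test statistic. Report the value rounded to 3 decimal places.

test statistic = 1.141

x̄₁=52.136, s₁=6.151, n₁=22
x̄₂=49.533, s₂=7.698, n₂=15
s_p² = [21·6.151² + 14·7.698²]/35 = 46.4093
SE = √(s_p²·(1/22+1/15)) = 2.2811
t = (52.136−49.533)/2.2811 = 1.1411
df = 35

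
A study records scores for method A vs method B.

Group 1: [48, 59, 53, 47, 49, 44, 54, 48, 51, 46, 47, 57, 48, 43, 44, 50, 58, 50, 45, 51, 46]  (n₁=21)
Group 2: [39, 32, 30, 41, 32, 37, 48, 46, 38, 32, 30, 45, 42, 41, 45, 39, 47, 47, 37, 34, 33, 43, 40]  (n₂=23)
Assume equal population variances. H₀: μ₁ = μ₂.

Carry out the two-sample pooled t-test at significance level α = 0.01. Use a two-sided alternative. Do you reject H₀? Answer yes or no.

x̄₁=49.429, s₁=4.600, n₁=21
x̄₂=39.043, s₂=5.811, n₂=23
s_p² = [20·4.600² + 22·5.811²]/42 = 27.7643
SE = √(s_p²·(1/21+1/23)) = 1.5904
t = (49.429−39.043)/1.5904 = 6.5300
df = 42
p-value (two-sided) = 0.00000
At α=0.01: p < α → reject H₀

reject H₀: yes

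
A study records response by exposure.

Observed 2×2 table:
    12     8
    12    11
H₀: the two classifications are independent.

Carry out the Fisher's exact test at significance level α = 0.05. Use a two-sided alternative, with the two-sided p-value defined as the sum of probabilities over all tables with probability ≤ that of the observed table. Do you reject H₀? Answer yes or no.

reject H₀: no

Margins: r₁=20, r₂=23, c₁=24, c₂=19, n=43
p_obs = C(20,12)·C(23,12)/C(43,24); sum pmf over tables with pmf ≤ p_obs
p-value (two-sided) = 0.75995
At α=0.05: p ≥ α → fail to reject H₀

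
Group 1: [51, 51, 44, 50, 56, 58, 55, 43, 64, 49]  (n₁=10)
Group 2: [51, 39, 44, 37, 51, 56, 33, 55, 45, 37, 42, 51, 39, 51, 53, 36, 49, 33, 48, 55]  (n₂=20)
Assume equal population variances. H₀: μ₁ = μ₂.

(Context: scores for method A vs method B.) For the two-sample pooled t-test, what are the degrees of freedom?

df = n₁ + n₂ − 2 = 10 + 20 − 2 = 28

degrees of freedom = 28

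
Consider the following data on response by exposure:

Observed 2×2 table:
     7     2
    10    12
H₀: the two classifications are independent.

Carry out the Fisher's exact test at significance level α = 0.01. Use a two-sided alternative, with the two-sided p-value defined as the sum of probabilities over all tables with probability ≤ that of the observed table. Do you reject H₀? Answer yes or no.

reject H₀: no

Margins: r₁=9, r₂=22, c₁=17, c₂=14, n=31
p_obs = C(9,7)·C(22,10)/C(31,17); sum pmf over tables with pmf ≤ p_obs
p-value (two-sided) = 0.13166
At α=0.01: p ≥ α → fail to reject H₀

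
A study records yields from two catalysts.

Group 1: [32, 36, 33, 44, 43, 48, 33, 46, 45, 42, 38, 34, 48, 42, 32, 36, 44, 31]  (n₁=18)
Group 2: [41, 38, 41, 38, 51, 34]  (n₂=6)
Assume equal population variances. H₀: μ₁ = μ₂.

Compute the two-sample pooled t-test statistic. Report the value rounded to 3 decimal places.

x̄₁=39.278, s₁=5.978, n₁=18
x̄₂=40.500, s₂=5.753, n₂=6
s_p² = [17·5.978² + 5·5.753²]/22 = 35.1414
SE = √(s_p²·(1/18+1/6)) = 2.7945
t = (39.278−40.500)/2.7945 = -0.4374
df = 22

test statistic = -0.437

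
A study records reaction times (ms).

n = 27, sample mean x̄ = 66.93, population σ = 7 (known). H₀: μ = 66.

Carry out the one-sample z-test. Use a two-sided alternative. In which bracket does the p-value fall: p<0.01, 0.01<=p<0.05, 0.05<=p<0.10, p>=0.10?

SE = σ/√n = 7/√27 = 1.3472
z = (x̄−μ₀)/SE = (66.93−66)/1.3472 = 0.6903
p-value (two-sided) = 0.48998
→ bracket: p>=0.10

p-value bracket: p>=0.10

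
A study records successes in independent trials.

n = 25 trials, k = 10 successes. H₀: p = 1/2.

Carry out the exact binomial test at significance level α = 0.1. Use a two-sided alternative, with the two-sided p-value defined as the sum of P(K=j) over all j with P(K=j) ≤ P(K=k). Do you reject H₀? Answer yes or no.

reject H₀: no

Exact binomial: n=25, k=10, p₀=1/2=0.5000
P(X=j) = C(n,j)·p₀^j·(1−p₀)^(n−j); p = Σ P(X=j) over j with P(X=j) ≤ P(X=10)
p-value (two-sided) = 0.42436
At α=0.1: p ≥ α → fail to reject H₀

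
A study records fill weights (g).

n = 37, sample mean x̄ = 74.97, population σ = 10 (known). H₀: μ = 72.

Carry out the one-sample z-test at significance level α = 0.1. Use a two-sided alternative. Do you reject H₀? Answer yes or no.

reject H₀: yes

SE = σ/√n = 10/√37 = 1.6440
z = (x̄−μ₀)/SE = (74.97−72)/1.6440 = 1.8066
p-value (two-sided) = 0.07083
At α=0.1: p < α → reject H₀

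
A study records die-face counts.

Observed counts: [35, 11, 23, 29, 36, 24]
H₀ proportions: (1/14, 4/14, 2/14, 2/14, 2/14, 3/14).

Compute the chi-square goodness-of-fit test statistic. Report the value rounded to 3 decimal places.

n = 158; E_i = n·p_i = [11.29, 45.14, 22.57, 22.57, 22.57, 33.86]
χ² = (35−11.29)²/11.29 + (11−45.14)²/45.14 + (23−22.57)²/22.57 + (29−22.57)²/22.57 + (36−22.57)²/22.57 + (24−33.86)²/33.86 = 88.3513
df = 5

test statistic = 88.351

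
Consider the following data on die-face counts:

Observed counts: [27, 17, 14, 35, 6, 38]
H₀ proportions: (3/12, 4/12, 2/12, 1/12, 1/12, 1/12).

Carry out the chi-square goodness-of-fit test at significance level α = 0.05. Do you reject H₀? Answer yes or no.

n = 137; E_i = n·p_i = [34.25, 45.67, 22.83, 11.42, 11.42, 11.42]
χ² = (27−34.25)²/34.25 + (17−45.67)²/45.67 + (14−22.83)²/22.83 + (35−11.42)²/11.42 + (6−11.42)²/11.42 + (38−11.42)²/11.42 = 136.1314
df = 5
p-value (upper-tail) = 0.00000
At α=0.05: p < α → reject H₀

reject H₀: yes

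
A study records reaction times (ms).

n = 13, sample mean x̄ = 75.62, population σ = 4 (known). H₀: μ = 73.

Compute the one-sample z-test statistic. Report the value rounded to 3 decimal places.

test statistic = 2.362

SE = σ/√n = 4/√13 = 1.1094
z = (x̄−μ₀)/SE = (75.62−73)/1.1094 = 2.3616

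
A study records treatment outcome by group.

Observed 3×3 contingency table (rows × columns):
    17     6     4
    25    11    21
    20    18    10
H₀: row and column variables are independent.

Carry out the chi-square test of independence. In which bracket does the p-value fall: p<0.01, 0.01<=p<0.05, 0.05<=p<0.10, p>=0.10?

p-value bracket: 0.01<=p<0.05

Row totals [27, 57, 48], col totals [62, 35, 35], n=132
χ² = (17−12.68)²/12.68 + (6−7.16)²/7.16 + (4−7.16)²/7.16 + (25−26.77)²/26.77 + (11−15.11)²/15.11 + (21−15.11)²/15.11 + (20−22.55)²/22.55 + (18−12.73)²/12.73 + (10−12.73)²/12.73 = 9.6379
df = 4
p-value (upper-tail) = 0.04699
→ bracket: 0.01<=p<0.05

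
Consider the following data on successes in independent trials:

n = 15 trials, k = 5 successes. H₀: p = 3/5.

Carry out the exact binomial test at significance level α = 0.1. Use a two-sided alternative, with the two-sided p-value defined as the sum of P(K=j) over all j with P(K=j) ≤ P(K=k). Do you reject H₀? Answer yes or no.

reject H₀: yes

Exact binomial: n=15, k=5, p₀=3/5=0.6000
P(X=j) = C(n,j)·p₀^j·(1−p₀)^(n−j); p = Σ P(X=j) over j with P(X=j) ≤ P(X=5)
p-value (two-sided) = 0.06095
At α=0.1: p < α → reject H₀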